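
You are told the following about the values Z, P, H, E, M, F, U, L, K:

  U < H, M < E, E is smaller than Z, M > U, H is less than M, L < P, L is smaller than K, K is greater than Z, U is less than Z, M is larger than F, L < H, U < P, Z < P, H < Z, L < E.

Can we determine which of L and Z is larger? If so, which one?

Z

L < H < M < E < Z, by transitivity through H, M, E.
So Z is larger.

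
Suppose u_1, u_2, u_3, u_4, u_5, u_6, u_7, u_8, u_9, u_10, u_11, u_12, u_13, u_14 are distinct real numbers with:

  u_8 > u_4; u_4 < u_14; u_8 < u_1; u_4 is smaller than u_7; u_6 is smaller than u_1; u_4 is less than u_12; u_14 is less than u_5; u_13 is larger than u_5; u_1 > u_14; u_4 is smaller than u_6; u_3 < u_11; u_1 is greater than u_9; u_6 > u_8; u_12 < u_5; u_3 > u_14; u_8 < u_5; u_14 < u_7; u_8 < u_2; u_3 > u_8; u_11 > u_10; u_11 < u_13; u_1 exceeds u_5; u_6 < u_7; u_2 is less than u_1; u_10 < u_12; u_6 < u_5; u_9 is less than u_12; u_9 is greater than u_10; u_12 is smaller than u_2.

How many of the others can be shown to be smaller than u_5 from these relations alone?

7

The elements the relations force below u_5 are u_10, u_4, u_9, u_14, u_12, u_8, u_6 — no chain reaches any other.
That is 7.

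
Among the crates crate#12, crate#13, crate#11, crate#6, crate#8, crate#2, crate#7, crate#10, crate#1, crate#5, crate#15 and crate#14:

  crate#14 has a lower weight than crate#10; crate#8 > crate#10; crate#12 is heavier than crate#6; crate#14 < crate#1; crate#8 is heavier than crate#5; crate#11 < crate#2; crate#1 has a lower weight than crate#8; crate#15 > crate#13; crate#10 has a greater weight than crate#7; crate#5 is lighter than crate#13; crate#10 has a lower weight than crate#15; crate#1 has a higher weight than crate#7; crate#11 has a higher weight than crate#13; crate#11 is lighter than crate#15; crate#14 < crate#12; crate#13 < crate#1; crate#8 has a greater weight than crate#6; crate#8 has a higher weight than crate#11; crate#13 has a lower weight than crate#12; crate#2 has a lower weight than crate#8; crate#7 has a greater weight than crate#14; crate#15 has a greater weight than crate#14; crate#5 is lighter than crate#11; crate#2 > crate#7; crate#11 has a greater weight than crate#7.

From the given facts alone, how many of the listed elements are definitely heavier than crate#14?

Directly above crate#14: crate#7, crate#1, crate#10, crate#12, crate#15.
One step further: crate#11, crate#2, crate#8 (8 so far).
No other element is forced above crate#14 by the given relations, so the count is 8.

8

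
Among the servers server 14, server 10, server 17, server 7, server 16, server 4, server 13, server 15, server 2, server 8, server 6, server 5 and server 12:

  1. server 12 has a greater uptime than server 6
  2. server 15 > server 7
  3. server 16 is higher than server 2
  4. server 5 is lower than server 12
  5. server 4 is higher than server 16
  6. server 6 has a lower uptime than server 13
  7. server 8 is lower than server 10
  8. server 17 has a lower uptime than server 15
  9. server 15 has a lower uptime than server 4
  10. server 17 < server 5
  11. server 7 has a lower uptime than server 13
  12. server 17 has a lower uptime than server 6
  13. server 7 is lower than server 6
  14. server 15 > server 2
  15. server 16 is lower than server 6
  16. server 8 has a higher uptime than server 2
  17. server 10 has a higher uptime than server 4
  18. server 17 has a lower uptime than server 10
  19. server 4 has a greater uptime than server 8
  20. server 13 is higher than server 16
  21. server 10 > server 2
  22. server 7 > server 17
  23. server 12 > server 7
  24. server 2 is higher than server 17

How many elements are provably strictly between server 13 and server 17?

4

Chaining upward from server 17 reaches: server 5, server 2, server 16, server 7, server 8, server 15, server 4, server 6, server 12, server 10.
Chaining downward from server 13 reaches: server 2, server 16, server 7, server 6.
Strictly between server 17 and server 13 are those in both lists: server 2, server 16, server 7, server 6 — 4 elements.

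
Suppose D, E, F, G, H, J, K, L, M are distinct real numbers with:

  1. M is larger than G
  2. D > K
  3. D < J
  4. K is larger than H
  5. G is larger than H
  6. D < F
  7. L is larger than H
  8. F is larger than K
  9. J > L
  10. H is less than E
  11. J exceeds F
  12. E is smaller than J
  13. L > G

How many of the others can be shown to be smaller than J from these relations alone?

From J the given relations immediately reach E, D, L, F.
From those, H, K, G — 7 in total.
No other element is forced below J by the given relations, so the count is 7.

7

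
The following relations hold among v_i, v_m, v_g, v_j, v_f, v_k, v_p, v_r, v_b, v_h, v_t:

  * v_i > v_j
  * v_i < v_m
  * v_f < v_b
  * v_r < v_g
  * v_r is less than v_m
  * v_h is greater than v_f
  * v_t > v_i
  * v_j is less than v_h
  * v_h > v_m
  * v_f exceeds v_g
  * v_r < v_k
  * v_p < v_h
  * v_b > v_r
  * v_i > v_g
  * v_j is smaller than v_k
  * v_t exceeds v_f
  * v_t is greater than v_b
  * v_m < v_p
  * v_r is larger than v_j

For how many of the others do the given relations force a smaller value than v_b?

The elements the relations force below v_b are v_j, v_r, v_g, v_f — no chain reaches any other.
That is 4.

4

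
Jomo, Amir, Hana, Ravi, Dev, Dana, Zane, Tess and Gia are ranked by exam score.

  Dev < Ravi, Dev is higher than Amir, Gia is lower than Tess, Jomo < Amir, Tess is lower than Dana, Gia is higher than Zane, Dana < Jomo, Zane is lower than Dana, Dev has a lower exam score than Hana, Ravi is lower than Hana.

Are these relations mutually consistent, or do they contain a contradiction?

The single ordering Zane < Gia < Tess < Dana < Jomo < Amir < Dev < Ravi < Hana satisfies every listed relation, so no contradiction arises.

consistent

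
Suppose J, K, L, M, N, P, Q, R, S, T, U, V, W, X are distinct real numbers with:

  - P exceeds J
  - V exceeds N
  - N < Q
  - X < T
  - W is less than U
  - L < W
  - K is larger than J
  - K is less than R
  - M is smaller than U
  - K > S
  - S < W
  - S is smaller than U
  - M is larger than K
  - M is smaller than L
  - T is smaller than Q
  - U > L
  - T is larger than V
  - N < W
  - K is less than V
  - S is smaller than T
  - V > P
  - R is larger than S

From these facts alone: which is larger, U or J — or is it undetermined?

Link the given pairs in sequence: J < K; K < M; M < L; L < W; W < U.
Together: J < K < M < L < W < U.
So U is larger.

U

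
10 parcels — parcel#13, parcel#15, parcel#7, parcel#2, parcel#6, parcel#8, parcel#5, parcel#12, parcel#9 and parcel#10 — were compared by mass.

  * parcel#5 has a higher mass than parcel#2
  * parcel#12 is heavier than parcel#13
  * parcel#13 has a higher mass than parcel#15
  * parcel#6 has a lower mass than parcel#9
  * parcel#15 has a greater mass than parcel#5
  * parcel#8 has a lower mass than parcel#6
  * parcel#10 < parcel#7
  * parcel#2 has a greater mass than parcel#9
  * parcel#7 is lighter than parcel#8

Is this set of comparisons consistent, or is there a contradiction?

consistent

The single ordering parcel#10 < parcel#7 < parcel#8 < parcel#6 < parcel#9 < parcel#2 < parcel#5 < parcel#15 < parcel#13 < parcel#12 satisfies every listed relation, so no contradiction arises.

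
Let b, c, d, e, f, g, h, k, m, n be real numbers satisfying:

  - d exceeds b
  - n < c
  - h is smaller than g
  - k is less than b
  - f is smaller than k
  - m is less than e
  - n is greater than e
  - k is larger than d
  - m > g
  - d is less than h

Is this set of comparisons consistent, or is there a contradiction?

inconsistent

We have d < k stated directly, yet also k < b < d by chaining the others — so k < d. Contradiction.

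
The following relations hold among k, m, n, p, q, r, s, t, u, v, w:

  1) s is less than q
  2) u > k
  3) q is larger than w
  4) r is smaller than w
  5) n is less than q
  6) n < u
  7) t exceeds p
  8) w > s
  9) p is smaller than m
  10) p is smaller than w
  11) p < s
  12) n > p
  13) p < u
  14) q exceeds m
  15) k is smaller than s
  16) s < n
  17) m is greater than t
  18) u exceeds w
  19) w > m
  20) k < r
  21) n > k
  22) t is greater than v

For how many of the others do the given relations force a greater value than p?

The elements the relations force above p are s, t, m, n, w, u, q — no chain reaches any other.
That is 7.

7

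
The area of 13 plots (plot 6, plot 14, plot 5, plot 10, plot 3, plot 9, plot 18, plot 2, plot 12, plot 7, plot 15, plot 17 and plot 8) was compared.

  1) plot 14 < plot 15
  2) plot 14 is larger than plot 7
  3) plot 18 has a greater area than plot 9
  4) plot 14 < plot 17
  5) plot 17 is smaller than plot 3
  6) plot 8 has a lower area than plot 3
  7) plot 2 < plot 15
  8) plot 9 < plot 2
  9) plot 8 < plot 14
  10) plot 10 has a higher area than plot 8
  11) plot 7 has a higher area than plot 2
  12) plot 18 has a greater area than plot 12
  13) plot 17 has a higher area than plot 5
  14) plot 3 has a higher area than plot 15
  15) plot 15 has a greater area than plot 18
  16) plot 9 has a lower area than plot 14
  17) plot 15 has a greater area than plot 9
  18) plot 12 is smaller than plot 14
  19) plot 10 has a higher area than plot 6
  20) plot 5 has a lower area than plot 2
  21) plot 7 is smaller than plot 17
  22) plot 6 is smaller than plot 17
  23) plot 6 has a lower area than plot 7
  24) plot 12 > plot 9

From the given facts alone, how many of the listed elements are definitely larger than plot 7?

The elements the relations force above plot 7 are plot 14, plot 15, plot 17, plot 3 — no chain reaches any other.
That is 4.

4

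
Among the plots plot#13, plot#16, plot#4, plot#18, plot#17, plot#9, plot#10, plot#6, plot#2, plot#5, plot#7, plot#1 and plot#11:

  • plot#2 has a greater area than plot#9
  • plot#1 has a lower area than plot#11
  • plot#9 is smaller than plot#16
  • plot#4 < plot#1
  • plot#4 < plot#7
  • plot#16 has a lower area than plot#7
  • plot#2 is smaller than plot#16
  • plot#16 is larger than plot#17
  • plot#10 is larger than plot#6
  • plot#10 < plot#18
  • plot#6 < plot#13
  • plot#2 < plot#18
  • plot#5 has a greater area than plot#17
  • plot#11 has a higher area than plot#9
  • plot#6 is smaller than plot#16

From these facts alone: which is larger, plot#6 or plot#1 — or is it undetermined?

undetermined

Following every chain through plot#6: above plot#6 we get plot#13, plot#10, plot#16, plot#18, plot#7.
plot#1 is not reached, and no chain runs the other way from plot#1 to plot#6.
So the given relations leave the order of plot#6 and plot#1 undetermined.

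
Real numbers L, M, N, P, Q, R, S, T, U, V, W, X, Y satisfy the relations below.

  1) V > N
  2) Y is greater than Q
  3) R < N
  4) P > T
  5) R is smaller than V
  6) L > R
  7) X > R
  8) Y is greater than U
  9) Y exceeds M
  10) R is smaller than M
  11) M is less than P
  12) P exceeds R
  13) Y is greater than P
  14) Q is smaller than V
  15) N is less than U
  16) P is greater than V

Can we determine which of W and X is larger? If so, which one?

Following every chain through W: nothing is chained to W.
X is not reached, and no chain runs the other way from X to W.
So the given relations leave the order of W and X undetermined.

undetermined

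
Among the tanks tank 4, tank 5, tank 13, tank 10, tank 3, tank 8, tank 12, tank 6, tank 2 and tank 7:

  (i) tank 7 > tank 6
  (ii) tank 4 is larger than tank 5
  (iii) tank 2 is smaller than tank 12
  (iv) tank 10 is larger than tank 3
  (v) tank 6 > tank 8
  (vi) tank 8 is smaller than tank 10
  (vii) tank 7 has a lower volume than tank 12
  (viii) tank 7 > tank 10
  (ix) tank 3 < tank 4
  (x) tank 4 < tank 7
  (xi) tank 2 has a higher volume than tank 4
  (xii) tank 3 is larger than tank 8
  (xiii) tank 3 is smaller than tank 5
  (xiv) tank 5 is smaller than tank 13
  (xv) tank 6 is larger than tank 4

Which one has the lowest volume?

Chaining upward from tank 8: directly above it, tank 3, tank 10, tank 6; then tank 5, tank 4, tank 7; then tank 13, tank 2, tank 12.
That covers every other element, and nothing is given below tank 8, so tank 8 is the lowest volume.

tank 8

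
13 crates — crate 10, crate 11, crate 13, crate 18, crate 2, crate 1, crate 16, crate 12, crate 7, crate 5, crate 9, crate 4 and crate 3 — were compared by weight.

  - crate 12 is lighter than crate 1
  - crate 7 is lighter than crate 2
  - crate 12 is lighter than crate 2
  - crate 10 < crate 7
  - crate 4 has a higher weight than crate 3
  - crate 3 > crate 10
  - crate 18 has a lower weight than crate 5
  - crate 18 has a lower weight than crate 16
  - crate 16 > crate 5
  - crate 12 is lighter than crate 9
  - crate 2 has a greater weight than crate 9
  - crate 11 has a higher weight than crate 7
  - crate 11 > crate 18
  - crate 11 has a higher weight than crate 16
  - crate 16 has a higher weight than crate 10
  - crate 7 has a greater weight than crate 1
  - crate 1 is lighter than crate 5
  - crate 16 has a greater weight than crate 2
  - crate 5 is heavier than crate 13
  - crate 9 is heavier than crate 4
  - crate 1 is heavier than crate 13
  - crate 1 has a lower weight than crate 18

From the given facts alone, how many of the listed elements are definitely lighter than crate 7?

4

From crate 7 the given relations immediately reach crate 1, crate 10.
From those, crate 12, crate 13 — 4 in total.
Nothing else is reachable below crate 7; 4 in all.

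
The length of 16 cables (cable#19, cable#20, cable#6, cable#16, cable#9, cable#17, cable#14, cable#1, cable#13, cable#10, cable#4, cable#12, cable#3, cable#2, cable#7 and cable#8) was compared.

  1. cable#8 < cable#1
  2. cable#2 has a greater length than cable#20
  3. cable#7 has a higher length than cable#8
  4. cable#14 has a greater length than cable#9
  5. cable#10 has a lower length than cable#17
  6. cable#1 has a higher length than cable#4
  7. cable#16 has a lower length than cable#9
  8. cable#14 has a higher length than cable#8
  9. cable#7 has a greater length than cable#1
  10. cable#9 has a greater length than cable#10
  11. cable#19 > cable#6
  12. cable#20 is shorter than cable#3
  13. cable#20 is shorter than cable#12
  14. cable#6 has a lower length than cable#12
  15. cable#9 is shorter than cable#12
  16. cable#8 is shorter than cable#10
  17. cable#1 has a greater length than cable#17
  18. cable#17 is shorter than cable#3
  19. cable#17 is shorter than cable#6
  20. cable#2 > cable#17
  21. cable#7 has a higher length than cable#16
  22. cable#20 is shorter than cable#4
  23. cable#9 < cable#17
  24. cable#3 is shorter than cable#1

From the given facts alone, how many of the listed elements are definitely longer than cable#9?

9

From cable#9 the given relations immediately reach cable#17, cable#14, cable#12.
From those, cable#3, cable#1, cable#6, cable#2 — 7 in total.
From those, cable#7, cable#19 — 9 in total.
No other element is forced above cable#9 by the given relations, so the count is 9.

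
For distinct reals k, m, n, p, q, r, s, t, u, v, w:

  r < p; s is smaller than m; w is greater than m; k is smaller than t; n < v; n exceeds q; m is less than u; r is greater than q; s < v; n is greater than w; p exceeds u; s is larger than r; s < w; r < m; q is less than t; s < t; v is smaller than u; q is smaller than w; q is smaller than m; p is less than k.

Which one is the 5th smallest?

w

Chaining the given pairs: q < r < s < m < w < n < v < u < p < k < t.
Counting 5 from the smallest end gives w.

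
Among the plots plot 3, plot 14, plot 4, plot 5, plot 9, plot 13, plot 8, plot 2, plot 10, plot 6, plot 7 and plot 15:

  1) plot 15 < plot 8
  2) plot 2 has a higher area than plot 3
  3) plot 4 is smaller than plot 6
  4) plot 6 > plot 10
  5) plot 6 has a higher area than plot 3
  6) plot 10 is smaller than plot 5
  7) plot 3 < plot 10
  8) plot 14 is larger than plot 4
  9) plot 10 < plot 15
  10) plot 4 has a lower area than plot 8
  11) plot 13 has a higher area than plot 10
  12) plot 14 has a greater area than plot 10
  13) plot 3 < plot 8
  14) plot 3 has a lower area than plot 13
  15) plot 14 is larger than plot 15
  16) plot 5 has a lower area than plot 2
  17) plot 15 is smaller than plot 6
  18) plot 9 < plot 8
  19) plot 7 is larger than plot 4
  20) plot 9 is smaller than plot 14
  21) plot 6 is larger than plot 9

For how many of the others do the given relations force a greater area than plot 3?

8

From plot 3 the given relations immediately reach plot 10, plot 13, plot 8, plot 2, plot 6.
From those, plot 15, plot 5, plot 14 — 8 in total.
Nothing else is reachable above plot 3; 8 in all.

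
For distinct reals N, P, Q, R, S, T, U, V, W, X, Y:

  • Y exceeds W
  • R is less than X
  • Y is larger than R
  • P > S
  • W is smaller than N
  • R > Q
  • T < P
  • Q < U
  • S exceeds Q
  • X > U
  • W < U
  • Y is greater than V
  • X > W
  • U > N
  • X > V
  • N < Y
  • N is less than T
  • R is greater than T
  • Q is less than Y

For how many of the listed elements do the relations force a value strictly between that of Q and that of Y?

Chaining upward from Q reaches: R, S, U, P, X.
Chaining downward from Y reaches: W, V, N, T, R.
Strictly between Q and Y are those in both lists: R — 1 element.

1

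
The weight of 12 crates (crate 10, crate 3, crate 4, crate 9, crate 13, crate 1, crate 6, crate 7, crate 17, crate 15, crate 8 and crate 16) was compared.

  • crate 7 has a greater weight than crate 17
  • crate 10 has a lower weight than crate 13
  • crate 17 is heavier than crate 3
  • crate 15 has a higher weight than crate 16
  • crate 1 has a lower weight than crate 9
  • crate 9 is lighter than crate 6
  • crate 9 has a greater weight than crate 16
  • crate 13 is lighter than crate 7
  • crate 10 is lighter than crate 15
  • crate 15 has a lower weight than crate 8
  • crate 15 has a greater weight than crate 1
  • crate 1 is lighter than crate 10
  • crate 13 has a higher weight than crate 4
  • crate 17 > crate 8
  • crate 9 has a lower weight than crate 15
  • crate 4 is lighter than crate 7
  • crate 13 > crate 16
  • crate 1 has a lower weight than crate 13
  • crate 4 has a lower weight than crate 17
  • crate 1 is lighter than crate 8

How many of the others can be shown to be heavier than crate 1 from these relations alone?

From crate 1 the given relations immediately reach crate 9, crate 10, crate 15, crate 13, crate 8.
From those, crate 17, crate 6, crate 7 — 8 in total.
Nothing else is reachable above crate 1; 8 in all.

8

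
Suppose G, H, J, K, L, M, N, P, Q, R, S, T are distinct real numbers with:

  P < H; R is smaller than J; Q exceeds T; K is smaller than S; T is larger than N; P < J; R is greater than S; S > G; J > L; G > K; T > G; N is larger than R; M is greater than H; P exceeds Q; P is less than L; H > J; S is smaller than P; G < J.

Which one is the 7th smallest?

Q

The consecutive relations fix a unique order: K < G < S < R < N < T < Q < P < L < J < H < M.
The 7th smallest is Q.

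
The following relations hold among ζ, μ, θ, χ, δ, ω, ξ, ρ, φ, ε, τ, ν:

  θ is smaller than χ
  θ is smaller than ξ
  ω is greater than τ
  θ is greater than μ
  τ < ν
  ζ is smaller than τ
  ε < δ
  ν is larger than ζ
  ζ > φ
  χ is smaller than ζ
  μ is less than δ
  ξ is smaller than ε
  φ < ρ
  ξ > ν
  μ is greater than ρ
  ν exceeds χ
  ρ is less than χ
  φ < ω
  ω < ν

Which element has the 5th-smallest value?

χ

Piecing the relations together gives one ordering: φ < ρ < μ < θ < χ < ζ < τ < ω < ν < ξ < ε < δ.
The 5th smallest is χ.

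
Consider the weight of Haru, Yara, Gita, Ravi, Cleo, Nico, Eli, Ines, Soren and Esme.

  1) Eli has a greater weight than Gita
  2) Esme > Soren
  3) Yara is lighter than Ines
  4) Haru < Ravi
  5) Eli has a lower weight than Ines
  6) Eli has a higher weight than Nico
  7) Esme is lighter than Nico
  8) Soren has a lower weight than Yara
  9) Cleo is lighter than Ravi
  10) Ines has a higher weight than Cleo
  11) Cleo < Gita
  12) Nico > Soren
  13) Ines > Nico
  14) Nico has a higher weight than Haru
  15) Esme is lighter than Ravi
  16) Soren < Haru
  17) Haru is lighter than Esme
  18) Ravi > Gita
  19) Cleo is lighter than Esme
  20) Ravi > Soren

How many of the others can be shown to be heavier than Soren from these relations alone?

7

From Soren the given relations immediately reach Haru, Yara, Esme, Nico, Ravi.
From those, Eli, Ines — 7 in total.
Nothing else is reachable above Soren; 7 in all.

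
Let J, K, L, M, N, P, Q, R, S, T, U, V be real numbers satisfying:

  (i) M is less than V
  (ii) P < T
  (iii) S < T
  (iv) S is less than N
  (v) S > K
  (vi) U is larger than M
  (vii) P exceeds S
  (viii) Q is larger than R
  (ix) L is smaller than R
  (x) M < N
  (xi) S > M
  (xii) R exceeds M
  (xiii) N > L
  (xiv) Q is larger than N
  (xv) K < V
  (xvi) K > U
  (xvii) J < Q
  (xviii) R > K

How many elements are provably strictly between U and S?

The relations place U below S. An element lies strictly between them when it is forced above U and also forced below S.
Above U: {K, V, N, P, R, Q, T}. Below S: {M, K}.
Intersection: {K} — 1.

1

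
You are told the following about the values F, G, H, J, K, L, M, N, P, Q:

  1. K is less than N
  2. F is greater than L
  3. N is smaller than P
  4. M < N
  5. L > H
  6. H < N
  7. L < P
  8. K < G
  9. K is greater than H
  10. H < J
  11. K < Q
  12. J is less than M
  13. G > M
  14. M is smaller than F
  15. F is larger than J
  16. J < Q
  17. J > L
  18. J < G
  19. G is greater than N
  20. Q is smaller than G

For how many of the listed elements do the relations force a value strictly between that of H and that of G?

Chaining upward from H reaches: L, K, J, Q, M, F, N, P.
Chaining downward from G reaches: L, K, J, Q, M, N.
Strictly between H and G are those in both lists: L, K, J, Q, M, N — 6 elements.

6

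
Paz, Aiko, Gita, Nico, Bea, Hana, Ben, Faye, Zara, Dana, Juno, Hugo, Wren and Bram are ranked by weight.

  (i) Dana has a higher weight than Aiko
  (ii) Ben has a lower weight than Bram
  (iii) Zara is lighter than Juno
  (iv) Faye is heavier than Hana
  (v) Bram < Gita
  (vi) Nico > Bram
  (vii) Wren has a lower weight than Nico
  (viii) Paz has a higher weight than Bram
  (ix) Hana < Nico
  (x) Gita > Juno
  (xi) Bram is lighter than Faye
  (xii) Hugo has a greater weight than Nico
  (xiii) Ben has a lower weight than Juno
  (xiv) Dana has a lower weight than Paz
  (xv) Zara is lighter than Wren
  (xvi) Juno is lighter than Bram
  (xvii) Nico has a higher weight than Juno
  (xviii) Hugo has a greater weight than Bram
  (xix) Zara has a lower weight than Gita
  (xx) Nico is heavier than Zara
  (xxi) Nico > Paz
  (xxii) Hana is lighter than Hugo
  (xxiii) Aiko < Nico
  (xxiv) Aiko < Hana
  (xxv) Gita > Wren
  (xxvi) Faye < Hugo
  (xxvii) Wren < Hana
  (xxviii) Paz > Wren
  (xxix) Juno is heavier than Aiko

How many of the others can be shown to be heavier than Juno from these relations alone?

Directly above Juno: Bram, Gita, Nico.
One step further: Faye, Paz, Hugo (6 so far).
Nothing else is reachable above Juno; 6 in all.

6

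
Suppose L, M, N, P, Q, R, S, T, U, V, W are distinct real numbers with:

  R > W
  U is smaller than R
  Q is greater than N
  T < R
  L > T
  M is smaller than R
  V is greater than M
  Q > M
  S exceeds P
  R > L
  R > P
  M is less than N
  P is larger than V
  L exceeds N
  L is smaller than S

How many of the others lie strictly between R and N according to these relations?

Chaining upward from N reaches: Q, L, S.
Chaining downward from R reaches: M, V, P, U, T, L, W.
Strictly between N and R are those in both lists: L — 1 element.

1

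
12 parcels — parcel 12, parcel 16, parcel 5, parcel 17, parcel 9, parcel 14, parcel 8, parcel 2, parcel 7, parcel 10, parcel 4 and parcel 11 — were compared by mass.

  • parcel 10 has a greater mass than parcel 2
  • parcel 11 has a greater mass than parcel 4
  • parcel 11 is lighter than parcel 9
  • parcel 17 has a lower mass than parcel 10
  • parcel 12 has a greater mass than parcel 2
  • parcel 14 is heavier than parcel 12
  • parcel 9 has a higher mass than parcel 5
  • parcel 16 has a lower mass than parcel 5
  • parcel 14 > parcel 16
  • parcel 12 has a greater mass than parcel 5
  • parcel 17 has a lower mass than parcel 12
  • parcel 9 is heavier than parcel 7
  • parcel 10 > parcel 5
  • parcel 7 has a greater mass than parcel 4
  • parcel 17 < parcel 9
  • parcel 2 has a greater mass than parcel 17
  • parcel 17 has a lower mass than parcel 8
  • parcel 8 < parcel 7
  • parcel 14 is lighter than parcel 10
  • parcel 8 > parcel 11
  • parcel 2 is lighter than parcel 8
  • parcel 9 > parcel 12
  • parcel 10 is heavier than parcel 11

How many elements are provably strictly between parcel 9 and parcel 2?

3

Chaining upward from parcel 2 reaches: parcel 8, parcel 12, parcel 14, parcel 10, parcel 7.
Chaining downward from parcel 9 reaches: parcel 16, parcel 17, parcel 4, parcel 11, parcel 5, parcel 8, parcel 12, parcel 7.
Strictly between parcel 2 and parcel 9 are those in both lists: parcel 8, parcel 12, parcel 7 — 3 elements.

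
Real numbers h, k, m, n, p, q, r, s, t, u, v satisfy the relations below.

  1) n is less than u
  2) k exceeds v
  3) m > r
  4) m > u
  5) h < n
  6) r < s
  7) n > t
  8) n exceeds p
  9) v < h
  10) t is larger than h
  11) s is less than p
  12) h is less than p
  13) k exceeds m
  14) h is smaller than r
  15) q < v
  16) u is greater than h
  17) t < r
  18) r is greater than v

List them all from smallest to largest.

q < v < h < t < r < s < p < n < u < m < k

Nothing is placed below q, so it is least; from there q < v; v < h; h < t; t < r; r < s; s < p; p < n; n < u; u < m; m < k, each given directly.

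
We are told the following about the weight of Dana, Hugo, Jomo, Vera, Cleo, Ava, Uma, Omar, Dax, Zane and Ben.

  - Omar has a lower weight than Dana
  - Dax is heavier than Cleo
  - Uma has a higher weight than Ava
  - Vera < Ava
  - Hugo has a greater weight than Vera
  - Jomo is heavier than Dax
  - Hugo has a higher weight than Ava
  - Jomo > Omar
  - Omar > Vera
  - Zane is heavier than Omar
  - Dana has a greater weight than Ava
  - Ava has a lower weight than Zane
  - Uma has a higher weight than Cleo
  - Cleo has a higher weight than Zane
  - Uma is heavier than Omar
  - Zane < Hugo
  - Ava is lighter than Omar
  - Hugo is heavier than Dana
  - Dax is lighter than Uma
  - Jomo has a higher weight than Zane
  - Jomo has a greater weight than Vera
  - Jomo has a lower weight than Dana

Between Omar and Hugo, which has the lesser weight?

The relevant relations are Omar < Zane; Zane < Cleo; Cleo < Dax; Dax < Jomo; Jomo < Dana; Dana < Hugo.
Together: Omar < Zane < Cleo < Dax < Jomo < Dana < Hugo.
So Omar < Hugo; Omar is the lighter of the two.

Omar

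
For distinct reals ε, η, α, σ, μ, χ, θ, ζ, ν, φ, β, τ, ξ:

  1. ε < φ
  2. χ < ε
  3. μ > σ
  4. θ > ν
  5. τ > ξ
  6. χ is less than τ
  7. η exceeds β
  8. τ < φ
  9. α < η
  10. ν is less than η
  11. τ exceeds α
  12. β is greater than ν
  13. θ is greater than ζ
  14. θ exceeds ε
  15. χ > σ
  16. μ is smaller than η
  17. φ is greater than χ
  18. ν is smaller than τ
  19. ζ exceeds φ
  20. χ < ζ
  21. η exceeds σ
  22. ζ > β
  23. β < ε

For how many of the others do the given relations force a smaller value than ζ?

The elements the relations force below ζ are α, σ, ξ, ν, χ, β, τ, ε, φ — no chain reaches any other.
That is 9.

9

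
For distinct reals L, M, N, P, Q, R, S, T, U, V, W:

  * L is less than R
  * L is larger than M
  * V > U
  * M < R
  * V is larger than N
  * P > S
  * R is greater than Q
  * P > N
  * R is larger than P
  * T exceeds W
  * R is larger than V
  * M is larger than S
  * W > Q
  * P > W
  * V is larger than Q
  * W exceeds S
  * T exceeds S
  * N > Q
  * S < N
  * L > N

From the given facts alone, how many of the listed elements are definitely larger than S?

From S the given relations immediately reach N, W, P, M, T.
From those, L, V, R — 8 in total.
Nothing else is reachable above S; 8 in all.

8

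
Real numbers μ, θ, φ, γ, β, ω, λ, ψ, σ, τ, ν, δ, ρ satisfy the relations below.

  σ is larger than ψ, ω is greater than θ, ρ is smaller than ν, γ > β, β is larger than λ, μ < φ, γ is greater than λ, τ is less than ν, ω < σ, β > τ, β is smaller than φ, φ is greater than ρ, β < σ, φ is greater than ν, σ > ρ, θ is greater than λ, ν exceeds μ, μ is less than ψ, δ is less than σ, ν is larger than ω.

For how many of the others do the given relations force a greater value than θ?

4

The elements the relations force above θ are ω, ν, φ, σ — no chain reaches any other.
That is 4.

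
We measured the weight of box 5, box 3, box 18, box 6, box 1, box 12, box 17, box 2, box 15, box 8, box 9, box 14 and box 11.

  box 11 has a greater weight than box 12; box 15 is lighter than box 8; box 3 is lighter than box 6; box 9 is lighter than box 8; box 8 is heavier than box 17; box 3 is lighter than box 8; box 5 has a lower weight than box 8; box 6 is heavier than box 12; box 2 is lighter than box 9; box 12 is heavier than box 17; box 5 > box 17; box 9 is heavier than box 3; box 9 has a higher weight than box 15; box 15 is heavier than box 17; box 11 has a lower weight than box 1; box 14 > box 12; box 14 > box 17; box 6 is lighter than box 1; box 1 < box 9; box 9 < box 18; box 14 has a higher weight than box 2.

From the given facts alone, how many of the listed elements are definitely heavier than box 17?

10

The elements the relations force above box 17 are box 12, box 14, box 5, box 6, box 11, box 15, box 1, box 9, box 8, box 18 — no chain reaches any other.
That is 10.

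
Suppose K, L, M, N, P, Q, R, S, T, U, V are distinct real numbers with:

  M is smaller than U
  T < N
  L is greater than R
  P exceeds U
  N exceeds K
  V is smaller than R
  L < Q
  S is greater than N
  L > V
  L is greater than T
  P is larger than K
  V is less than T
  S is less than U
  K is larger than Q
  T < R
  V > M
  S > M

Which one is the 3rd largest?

S

Chaining the given pairs: M < V < T < R < L < Q < K < N < S < U < P.
Counting 3 from the largest end gives S.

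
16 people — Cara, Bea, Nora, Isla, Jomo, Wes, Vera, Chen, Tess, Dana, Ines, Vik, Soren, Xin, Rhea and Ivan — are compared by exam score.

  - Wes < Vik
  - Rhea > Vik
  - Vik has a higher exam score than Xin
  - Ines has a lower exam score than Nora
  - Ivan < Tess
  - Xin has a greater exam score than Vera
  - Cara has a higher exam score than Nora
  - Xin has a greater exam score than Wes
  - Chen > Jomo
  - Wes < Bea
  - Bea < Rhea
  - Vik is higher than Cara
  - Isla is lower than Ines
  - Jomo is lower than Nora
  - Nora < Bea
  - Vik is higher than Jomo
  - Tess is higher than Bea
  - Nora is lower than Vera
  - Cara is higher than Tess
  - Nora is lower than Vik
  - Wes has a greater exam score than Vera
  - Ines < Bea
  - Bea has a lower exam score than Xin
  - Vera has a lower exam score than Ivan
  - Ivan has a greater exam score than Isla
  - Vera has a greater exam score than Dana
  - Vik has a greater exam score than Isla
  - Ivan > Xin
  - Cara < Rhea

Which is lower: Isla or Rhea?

Chaining the given relations: Isla < Ines < Nora < Vera < Wes < Bea < Xin < Ivan < Tess < Cara < Vik < Rhea.
So Isla < Rhea; Isla is the lower of the two.

Isla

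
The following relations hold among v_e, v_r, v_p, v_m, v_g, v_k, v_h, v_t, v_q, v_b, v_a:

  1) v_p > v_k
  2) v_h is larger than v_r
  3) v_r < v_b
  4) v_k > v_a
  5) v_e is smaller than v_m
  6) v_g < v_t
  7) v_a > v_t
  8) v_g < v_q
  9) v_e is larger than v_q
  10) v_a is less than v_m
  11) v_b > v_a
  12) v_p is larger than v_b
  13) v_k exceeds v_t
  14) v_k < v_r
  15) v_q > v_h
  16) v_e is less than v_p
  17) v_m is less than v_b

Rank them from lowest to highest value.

v_g < v_t < v_a < v_k < v_r < v_h < v_q < v_e < v_m < v_b < v_p

The consecutive links are each given: v_g < v_t; v_t < v_a; v_a < v_k; v_k < v_r; v_r < v_h; v_h < v_q; v_q < v_e; v_e < v_m; v_m < v_b; v_b < v_p.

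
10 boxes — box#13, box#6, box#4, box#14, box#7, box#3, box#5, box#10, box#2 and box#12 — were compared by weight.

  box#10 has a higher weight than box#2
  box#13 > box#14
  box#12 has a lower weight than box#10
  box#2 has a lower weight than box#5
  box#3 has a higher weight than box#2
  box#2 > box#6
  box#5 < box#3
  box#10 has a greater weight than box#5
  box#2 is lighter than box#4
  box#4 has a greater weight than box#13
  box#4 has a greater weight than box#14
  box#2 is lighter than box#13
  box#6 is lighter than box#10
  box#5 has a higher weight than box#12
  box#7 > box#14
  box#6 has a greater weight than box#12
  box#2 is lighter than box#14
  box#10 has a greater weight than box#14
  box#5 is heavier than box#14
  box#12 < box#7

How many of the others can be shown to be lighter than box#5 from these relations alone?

From box#5 the given relations immediately reach box#12, box#2, box#14.
From those, box#6 — 4 in total.
Nothing else is reachable below box#5; 4 in all.

4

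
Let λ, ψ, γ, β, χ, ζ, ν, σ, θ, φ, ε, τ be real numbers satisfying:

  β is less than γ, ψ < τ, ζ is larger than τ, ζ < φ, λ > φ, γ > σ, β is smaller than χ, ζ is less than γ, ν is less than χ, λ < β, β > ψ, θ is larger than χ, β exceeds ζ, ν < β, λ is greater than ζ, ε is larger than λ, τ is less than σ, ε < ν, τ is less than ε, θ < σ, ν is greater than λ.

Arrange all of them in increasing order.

ψ < τ < ζ < φ < λ < ε < ν < β < χ < θ < σ < γ

Nothing is placed below ψ, so it is least; from there ψ < τ; τ < ζ; ζ < φ; φ < λ; λ < ε; ε < ν; ν < β; β < χ; χ < θ; θ < σ; σ < γ, each given directly.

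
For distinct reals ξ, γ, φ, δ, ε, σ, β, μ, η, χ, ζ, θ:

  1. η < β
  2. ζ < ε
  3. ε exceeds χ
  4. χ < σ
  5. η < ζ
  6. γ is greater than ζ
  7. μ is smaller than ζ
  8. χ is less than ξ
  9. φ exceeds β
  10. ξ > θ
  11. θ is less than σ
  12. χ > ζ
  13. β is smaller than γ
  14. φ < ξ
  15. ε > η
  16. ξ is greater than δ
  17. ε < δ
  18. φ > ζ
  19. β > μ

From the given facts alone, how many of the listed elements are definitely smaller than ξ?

From ξ the given relations immediately reach χ, θ, φ, δ.
From those, ζ, β, ε — 7 in total.
From those, μ, η — 9 in total.
No other element is forced below ξ by the given relations, so the count is 9.

9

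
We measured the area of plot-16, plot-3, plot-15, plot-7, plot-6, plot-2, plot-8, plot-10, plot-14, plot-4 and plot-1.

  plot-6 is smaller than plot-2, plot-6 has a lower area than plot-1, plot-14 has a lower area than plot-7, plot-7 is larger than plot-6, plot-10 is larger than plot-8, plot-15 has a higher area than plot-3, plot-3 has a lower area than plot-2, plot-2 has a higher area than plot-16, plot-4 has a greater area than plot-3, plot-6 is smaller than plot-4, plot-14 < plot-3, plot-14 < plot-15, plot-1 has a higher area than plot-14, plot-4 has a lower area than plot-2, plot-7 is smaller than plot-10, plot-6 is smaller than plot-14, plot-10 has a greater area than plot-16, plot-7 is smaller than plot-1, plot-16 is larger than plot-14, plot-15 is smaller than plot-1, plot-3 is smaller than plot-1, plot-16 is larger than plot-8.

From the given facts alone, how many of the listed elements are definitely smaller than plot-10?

The elements the relations force below plot-10 are plot-8, plot-6, plot-14, plot-7, plot-16 — no chain reaches any other.
That is 5.

5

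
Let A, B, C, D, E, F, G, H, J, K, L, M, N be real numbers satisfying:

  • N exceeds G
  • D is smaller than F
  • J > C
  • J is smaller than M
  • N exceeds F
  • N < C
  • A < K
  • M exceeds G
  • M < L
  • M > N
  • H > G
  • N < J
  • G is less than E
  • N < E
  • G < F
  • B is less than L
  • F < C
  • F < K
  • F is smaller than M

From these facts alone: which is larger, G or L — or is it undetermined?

L

G < F and F < C give G < C.
With C < J: G < F < C < J.
With J < M: G < F < C < J < M.
Then M < L extends the chain to L.
So L is larger.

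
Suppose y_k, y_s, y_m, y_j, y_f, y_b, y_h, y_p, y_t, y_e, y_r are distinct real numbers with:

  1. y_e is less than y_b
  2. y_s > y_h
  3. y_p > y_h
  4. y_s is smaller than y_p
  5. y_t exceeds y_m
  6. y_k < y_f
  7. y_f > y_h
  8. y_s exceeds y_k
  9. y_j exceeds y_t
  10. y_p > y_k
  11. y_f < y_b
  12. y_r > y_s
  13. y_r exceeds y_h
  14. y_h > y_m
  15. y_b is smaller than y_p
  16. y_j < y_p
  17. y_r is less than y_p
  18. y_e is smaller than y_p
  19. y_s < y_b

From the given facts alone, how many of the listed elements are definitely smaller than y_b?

The elements the relations force below y_b are y_k, y_m, y_h, y_s, y_f, y_e — no chain reaches any other.
That is 6.

6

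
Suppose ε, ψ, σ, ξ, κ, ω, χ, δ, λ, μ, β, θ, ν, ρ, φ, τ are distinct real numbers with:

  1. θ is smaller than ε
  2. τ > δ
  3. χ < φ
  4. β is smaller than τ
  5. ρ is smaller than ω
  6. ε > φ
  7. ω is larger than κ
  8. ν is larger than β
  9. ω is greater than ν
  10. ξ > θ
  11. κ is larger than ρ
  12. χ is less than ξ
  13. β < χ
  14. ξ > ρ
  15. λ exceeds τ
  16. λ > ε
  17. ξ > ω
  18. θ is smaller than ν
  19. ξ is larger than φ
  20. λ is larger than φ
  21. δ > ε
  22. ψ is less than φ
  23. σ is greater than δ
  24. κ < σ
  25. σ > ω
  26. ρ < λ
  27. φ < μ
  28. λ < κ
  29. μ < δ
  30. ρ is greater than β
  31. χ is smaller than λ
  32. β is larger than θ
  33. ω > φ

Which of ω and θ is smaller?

The relevant relations are θ < β; β < χ; χ < φ; φ < ε; ε < δ; δ < τ; τ < λ; λ < κ; κ < ω.
Chaining these gives θ < β < χ < φ < ε < δ < τ < λ < κ < ω.
So θ < ω; θ is the smaller of the two.

θ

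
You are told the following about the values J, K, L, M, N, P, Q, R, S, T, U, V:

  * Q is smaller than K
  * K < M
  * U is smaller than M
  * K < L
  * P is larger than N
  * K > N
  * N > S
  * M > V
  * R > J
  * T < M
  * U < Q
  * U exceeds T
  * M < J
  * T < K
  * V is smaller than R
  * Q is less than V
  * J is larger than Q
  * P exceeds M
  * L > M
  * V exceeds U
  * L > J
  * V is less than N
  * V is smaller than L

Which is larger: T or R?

R

T < U and U < Q give T < Q.
With Q < V: T < U < Q < V.
With V < N: T < U < Q < V < N.
Then N < K extends the chain to K.
Then K < M extends the chain to M.
With M < J: T < U < Q < V < N < K < M < J.
Then J < R extends the chain to R.
So T < R; R is the larger of the two.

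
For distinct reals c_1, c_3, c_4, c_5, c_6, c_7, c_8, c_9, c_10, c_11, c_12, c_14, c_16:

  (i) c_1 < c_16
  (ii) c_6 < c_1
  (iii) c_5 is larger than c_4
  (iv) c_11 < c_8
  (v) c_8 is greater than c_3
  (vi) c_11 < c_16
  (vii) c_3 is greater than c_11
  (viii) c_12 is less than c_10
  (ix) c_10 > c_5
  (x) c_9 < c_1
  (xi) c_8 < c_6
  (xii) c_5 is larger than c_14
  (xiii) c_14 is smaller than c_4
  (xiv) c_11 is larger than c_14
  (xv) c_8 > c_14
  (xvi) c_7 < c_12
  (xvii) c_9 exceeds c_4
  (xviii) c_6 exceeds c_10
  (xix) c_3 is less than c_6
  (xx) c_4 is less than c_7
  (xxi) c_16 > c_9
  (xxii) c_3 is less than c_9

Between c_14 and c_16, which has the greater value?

Following the relations from c_14: c_14 < c_4 < c_7 < c_12 < c_10 < c_6 < c_1 < c_16.
So c_14 < c_16; c_16 is the larger of the two.

c_16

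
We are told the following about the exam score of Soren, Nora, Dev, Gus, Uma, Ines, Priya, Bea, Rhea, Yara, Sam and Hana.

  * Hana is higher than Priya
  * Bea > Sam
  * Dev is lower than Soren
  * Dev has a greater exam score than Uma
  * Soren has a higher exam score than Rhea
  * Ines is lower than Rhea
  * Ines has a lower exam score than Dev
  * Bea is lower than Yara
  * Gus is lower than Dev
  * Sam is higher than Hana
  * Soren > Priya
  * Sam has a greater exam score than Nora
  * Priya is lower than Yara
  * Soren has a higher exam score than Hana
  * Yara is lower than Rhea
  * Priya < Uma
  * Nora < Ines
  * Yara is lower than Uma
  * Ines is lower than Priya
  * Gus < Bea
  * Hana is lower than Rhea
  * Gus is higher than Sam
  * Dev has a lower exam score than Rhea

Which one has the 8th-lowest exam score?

Yara

Chaining the given pairs: Nora < Ines < Priya < Hana < Sam < Gus < Bea < Yara < Uma < Dev < Rhea < Soren.
The 8th smallest is Yara.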